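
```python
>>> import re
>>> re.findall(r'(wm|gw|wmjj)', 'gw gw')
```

One capturing group, so `findall` returns just the captured substring from each match — 2 in all.

['gw', 'gw']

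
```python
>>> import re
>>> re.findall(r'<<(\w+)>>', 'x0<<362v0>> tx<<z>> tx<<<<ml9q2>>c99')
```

['362v0', 'z', 'ml9q2']

`findall` collects group 1 from each match (3 total).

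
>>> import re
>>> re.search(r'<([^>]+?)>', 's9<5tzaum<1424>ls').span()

(2, 15)

Unlike `match`, `search` isn't anchored — it looks for the pattern anywhere in the string.
The match spans [2:15] → '<5tzaum<1424>'.
Captured: group 1 = '5tzaum<1424'.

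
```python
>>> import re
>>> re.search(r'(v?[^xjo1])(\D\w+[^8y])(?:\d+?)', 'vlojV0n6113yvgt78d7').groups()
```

This matches optionally the literal 'v', then any character except [xjo1] (captured); then a non-digit, then one or more of a word character, then any character except [8y] (captured); then one or more of a digit (lazy) (non-capturing group).
`re.search` tries every starting position until one works.
The match spans [0:19] → 'vlojV0n6113yvgt78d7'.
Captured: group 1 = 'vl', group 2 = 'ojV0n6113yvgt78d'.

('vl', 'ojV0n6113yvgt78d')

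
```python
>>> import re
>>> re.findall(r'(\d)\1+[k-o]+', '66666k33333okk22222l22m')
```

['6', '3', '2', '2']

`\1` is not a pattern — it's the concrete string captured by group 1, re-applied verbatim.
Scanning left to right: at [0:6] match '66666k', group 1 = '6'; at [6:14] match '33333okk', group 1 = '3'; at [14:20] match '22222l', group 1 = '2'; at [20:23] match '22m', group 1 = '2'.
Because there's exactly one group, `findall` drops the full match and keeps group 1 from each hit.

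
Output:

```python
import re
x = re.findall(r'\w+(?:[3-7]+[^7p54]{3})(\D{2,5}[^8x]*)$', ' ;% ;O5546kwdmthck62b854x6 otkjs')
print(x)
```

['kjs']

The pattern matches one or more of a word character; then one or more of a character in [3-7], then exactly 3 of any character except [7p54] (non-capturing group); then 2 to 5 of a non-digit, then zero or more of any character except [8x] (captured); then anchored at the end.
One capturing group, so `findall` returns just the captured substring from the one match — 1 in all.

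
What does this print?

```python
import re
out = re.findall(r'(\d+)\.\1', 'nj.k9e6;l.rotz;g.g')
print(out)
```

[]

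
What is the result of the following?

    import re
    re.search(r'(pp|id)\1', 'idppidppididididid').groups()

('id',)

`\1` is not a pattern — it's the concrete string captured by group 1, re-applied verbatim.
`search` walks the string left to right and returns the first match it finds.
The match spans [8:12] → 'idid'.
Captured: group 1 = 'id'.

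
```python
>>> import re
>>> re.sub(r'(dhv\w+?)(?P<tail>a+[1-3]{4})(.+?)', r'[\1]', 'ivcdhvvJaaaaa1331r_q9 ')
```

Pattern: the literal 'dhv', then one or more of a word character (lazy) (captured); then one or more of the literal 'a', then exactly 4 of a character in [1-3] (captured as 'tail'); then one or more of any character (lazy) (captured).
Lazy quantifiers expand one character at a time until the remainder of the pattern can match.
Matches: at [3:18] → 'dhvvJaaaaa1331r'.
Each match is replaced using the text its own group 1 captured.

'ivc[dhvvJ]_q9 '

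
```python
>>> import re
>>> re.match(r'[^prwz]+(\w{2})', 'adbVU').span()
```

`re.match` only tries the pattern at the start of the string.
The match spans [0:5] → 'adbVU'.

(0, 5)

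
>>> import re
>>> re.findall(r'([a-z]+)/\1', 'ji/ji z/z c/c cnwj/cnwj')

A backreference is literal: `\1` must see the identical characters the first group matched.
Walking the string: at [0:5] match 'ji/ji', group 1 = 'ji'; at [6:9] match 'z/z', group 1 = 'z'; at [10:13] match 'c/c', group 1 = 'c'; at [14:23] match 'cnwj/cnwj', group 1 = 'cnwj'.
With a single group, `findall` returns only what that group captured — 4 items.

['ji', 'z', 'c', 'cnwj']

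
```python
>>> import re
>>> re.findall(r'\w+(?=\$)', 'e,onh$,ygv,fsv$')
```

['onh', 'fsv']

The lookaround is zero-width — it requires the adjacent text to match without consuming it, so the asserted text isn't part of the match.
`findall` yields the raw match text (2 of them) because the pattern has no groups.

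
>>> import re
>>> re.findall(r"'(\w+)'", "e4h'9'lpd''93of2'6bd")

Scanning left to right: at [3:6] match "'9'", group 1 = '9'; at [10:17] match "'93of2'", group 1 = '93of2'.
One capturing group, so `findall` returns just the captured substring from each match — 2 in all.

['9', '93of2']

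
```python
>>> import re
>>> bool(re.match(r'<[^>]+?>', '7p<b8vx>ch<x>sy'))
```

With `match`, the pattern is implicitly anchored at the beginning.
Here the string doesn't start with a match, so the call returns None, and `bool(None)` is False.

False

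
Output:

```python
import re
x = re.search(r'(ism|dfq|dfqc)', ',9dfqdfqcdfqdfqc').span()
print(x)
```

(2, 5)

Unlike `match`, `search` isn't anchored — it looks for the pattern anywhere in the string.
The match spans [2:5] → 'dfq'.
Captured: group 1 = 'dfq'.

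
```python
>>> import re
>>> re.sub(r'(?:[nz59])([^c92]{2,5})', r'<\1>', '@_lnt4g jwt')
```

'@_l<t4g j>wt'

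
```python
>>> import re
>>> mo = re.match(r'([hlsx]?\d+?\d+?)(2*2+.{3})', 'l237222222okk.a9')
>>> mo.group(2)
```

Pattern: optionally one of [hlsx], then one or more of a digit (lazy), then one or more of a digit (lazy) (captured); then zero or more of a literal '2', then one or more of the literal '2', then exactly 3 of any character (captured).
`match` is anchored at position 0; if the pattern doesn't fit there, it returns None.
The match spans [0:13] → 'l237222222okk'.
Captured: group 1 = 'l237', group 2 = '222222okk'.

'222222okk'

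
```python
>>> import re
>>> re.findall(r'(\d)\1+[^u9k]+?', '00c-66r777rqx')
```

`\1` has to match the exact text group 1 already captured.
Scanning left to right: at [0:3] match '00c', group 1 = '0'; at [4:7] match '66r', group 1 = '6'; at [7:11] match '777r', group 1 = '7'.
`findall` collects group 1 from each match (3 total).

['0', '6', '7']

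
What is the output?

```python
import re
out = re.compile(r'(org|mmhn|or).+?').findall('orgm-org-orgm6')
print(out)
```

['org', 'org', 'org']

Alternation tries branches left to right and keeps the first one that lets the overall match succeed at that position.
Walking the string: at [0:4] match 'orgm', group 1 = 'org'; at [5:9] match 'org-', group 1 = 'org'; at [9:13] match 'orgm', group 1 = 'org'.
Because there's exactly one group, `findall` drops the full match and keeps group 1 from each hit.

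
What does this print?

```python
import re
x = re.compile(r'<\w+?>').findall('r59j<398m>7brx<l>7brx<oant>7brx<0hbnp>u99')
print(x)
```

With no groups in the pattern, `findall` gives back each whole match — 4 here.

['<398m>', '<l>', '<oant>', '<0hbnp>']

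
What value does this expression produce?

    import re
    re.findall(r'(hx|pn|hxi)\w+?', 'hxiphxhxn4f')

Branches in `(...|...)` are attempted left-to-right; the first branch that allows the whole pattern to succeed is taken.
With a single group, `findall` returns only what that group captured — 2 items.

['hx', 'hx']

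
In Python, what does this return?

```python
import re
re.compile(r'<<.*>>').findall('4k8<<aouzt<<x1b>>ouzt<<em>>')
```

Scanning left to right: at [3:27] → '<<aouzt<<x1b>>ouzt<<em>>'.
No capturing groups, so `findall` returns the 1 full match string.

['<<aouzt<<x1b>>ouzt<<em>>']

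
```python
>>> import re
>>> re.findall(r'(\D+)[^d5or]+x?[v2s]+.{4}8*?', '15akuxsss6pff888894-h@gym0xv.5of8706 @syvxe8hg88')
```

Pattern: one or more of a non-digit (captured); then one or more of any character except [d5or], then optionally the literal 'x'; then one or more of one of [v2s], then exactly 4 of any character, then zero or more of a literal '8' (lazy).
Scanning left to right: at [2:32] match 'akuxsss6pff888894-h@gym0xv.5of', group 1 = 'akuxsss'; at [36:45] match ' @syvxe8h', group 1 = ' @s'.
`findall` collects group 1 from each match (2 total).

['akuxsss', ' @s']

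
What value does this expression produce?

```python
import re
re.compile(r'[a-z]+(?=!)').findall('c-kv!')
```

The `(?=…)`/`(?<=…)` assertion just peeks at neighbouring text; it doesn't advance the match position.
`findall` yields the raw match text (1 of them) because the pattern has no groups.

['kv']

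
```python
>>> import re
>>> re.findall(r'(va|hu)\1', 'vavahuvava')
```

`\1` is not a pattern — it's the concrete string captured by group 1, re-applied verbatim.
Matches: at [0:4] match 'vava', group 1 = 'va'; at [6:10] match 'vava', group 1 = 'va'.
One capturing group, so `findall` returns just the captured substring from each match — 2 in all.

['va', 'va']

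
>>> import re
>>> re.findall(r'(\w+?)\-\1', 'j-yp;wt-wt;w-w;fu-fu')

['wt', 'w', 'fu']

`\1` is not a pattern — it's the concrete string captured by group 1, re-applied verbatim.
Scanning left to right: at [5:10] match 'wt-wt', group 1 = 'wt'; at [11:14] match 'w-w', group 1 = 'w'; at [15:20] match 'fu-fu', group 1 = 'fu'.
`findall` collects group 1 from each match (3 total).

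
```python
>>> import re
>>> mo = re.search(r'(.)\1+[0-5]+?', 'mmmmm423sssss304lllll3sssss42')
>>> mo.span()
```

(0, 6)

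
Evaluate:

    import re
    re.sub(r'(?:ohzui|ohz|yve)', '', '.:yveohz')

'.:'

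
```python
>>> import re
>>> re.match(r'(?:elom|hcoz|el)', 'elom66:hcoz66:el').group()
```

`match` is anchored at position 0; if the pattern doesn't fit there, it returns None.
The match spans [0:4] → 'elom'.

'elom'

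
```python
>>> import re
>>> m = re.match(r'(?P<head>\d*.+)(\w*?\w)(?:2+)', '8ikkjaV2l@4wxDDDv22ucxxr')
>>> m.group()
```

With `match`, the pattern is implicitly anchored at the beginning.
The match spans [0:19] → '8ikkjaV2l@4wxDDDv22'.

'8ikkjaV2l@4wxDDDv22'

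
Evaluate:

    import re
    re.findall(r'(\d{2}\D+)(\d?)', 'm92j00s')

[('92j', '0')]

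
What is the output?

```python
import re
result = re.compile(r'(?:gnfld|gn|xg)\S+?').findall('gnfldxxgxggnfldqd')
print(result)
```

Branches in `(...|...)` are attempted left-to-right; the first branch that allows the whole pattern to succeed is taken.
No capturing groups, so `findall` returns the 3 full match strings.

['gnfldx', 'xgx', 'gnfldq']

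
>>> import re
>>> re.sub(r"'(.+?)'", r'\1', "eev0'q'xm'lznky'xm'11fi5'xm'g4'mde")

'eev0qxmlznkyxm11fi5xmg4mde'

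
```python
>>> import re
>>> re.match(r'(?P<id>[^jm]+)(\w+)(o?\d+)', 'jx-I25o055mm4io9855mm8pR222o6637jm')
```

The pattern matches one or more of any character except [jm] (captured as 'id'); then one or more of a word character (captured); then optionally a literal 'o', then one or more of a digit (captured).
With `match`, the pattern is implicitly anchored at the beginning.
Here the string doesn't start with a match, so the call returns None.

None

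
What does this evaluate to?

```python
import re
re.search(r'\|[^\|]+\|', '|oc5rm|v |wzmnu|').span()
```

(0, 7)

The match spans [0:7] → '|oc5rm|'.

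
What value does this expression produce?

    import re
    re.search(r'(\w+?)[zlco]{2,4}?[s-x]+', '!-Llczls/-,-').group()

'Llczls'

This matches one or more of a word character (lazy) (captured); then 2 to 4 of one of [zlco] (lazy), then one or more of a character in [s-x].
The match spans [2:8] → 'Llczls'.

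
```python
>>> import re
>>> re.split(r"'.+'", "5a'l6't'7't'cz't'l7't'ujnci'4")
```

Matches to split on: at [2:28] → "'l6't'7't'cz't'l7't'ujnci'".
Each match becomes a cut point; 2 segments remain.

['5a', '4']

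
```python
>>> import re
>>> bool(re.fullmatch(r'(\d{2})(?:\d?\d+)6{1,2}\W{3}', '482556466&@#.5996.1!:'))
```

Pattern: exactly 2 of a digit (captured); then optionally a digit, then one or more of a digit (non-capturing group); then 1 to 2 of the literal '6', then exactly 3 of a non-word character.
`re.fullmatch` is like wrapping the pattern in `^…$` (in single-line mode).
Here there's no way to consume every character, so the call returns None, and `bool(None)` is False.

False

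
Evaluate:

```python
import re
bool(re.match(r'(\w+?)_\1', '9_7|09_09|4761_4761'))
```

After group 1 captures some text, `\1` only succeeds where that same text appears again.
`re.match` only tries the pattern at the start of the string.
Here the pattern fails at index 0, so the call returns None, and `bool(None)` is False.

False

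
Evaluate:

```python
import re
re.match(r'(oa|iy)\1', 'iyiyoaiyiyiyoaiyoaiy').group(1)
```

'iy'

The match spans [0:4] → 'iyiy'.
Captured: group 1 = 'iy'.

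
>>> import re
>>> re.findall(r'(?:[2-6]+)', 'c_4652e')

['4652']

The pattern matches one or more of a character in [2-6] (non-capturing group).
Walking the string: at [2:6] → '4652'.
`findall` yields the raw match text (1 of them) because the pattern has no groups.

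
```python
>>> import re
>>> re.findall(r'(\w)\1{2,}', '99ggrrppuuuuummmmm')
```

After group 1 captures some text, `\1` only succeeds where that same text appears again.
Walking the string: at [8:13] match 'uuuuu', group 1 = 'u'; at [13:18] match 'mmmmm', group 1 = 'm'.
Because there's exactly one group, `findall` drops the full match and keeps group 1 from each hit.

['u', 'm']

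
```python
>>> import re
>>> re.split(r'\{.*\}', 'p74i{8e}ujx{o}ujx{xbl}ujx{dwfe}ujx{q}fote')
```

['p74i', 'fote']

Matches to split on: at [4:37] → '{8e}ujx{o}ujx{xbl}ujx{dwfe}ujx{q}'.
Splitting on the pattern gives 2 pieces.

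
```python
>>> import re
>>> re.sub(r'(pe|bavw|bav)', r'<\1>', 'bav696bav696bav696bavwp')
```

'<bav>696<bav>696<bav>696<bavw>p'

Branches in `(...|...)` are attempted left-to-right; the first branch that allows the whole pattern to succeed is taken.
Each match is replaced using the text its own group 1 captured.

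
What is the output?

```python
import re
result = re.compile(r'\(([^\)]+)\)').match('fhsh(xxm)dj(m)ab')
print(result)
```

With `match`, the pattern is implicitly anchored at the beginning.
Here the pattern fails at index 0, so the call returns None.

None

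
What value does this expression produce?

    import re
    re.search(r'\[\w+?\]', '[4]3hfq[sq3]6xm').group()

The match spans [0:3] → '[4]'.

'[4]'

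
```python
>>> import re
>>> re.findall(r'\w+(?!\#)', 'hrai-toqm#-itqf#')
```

The negative lookahead/lookbehind blocks any match where the forbidden context is present.
Scanning left to right: at [0:4] → 'hrai'; at [5:8] → 'toq'; at [11:14] → 'itq'.
`findall` yields the raw match text (3 of them) because the pattern has no groups.

['hrai', 'toq', 'itq']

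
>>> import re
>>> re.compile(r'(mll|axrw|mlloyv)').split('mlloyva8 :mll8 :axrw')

['', 'mll', 'oyva8 :', 'mll', '8 :', 'axrw', '']

The regex engine tests alternatives in the order written; an earlier branch that matches wins even if a later one would match more.
Because the pattern has a capturing group, `split` also inserts each captured text between the pieces.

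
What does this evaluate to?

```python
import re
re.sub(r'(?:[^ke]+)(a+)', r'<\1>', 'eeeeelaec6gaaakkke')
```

'eeeee<a>e<a>kkke'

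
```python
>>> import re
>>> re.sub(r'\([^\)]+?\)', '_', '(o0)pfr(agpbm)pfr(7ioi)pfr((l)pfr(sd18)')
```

Each match is replaced by '_'.

'_pfr_pfr_pfr_pfr_'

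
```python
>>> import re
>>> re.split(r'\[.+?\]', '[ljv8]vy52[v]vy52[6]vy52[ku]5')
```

A `+?`/`*?`/`{m,n}?` starts at its minimum and grows only as far as needed for what follows to match.
Matches to split on: at [0:6] → '[ljv8]'; at [10:13] → '[v]'; at [17:20] → '[6]'; at [24:28] → '[ku]'.
Each match becomes a cut point; 5 segments remain.

['', 'vy52', 'vy52', 'vy52', '5']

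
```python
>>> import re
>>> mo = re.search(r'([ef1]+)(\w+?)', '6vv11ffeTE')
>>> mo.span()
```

Because the quantifier is non-greedy, it stops expanding at the earliest point where the rest of the pattern can succeed.
The match spans [3:9] → '11ffeT'.

(3, 9)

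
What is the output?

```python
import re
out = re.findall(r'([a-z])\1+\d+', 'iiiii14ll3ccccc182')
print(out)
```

['i', 'l', 'c']

A backreference is literal: `\1` must see the identical characters the first group matched.
Matches: at [0:7] match 'iiiii14', group 1 = 'i'; at [7:10] match 'll3', group 1 = 'l'; at [10:18] match 'ccccc182', group 1 = 'c'.
One capturing group, so `findall` returns just the captured substring from each match — 3 in all.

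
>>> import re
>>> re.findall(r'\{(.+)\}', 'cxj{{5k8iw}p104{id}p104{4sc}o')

Scanning left to right: at [3:28] match '{{5k8iw}p104{id}p104{4sc}', group 1 = '{5k8iw}p104{id}p104{4sc'.
Because there's exactly one group, `findall` drops the full match and keeps group 1 from the one hit.

['{5k8iw}p104{id}p104{4sc']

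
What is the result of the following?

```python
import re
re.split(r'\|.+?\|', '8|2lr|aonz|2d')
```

['8', 'aonz|2d']

Each match becomes a cut point; 2 segments remain.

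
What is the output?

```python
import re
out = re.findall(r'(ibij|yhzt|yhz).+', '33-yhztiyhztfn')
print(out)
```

['yhzt']

Branches in `(...|...)` are attempted left-to-right; the first branch that allows the whole pattern to succeed is taken.
Matches: at [3:14] match 'yhztiyhztfn', group 1 = 'yhzt'.
`findall` collects group 1 from the one match (1 total).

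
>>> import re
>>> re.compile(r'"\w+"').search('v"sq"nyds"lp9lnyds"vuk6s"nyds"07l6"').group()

The match spans [1:5] → '"sq"'.

'"sq"'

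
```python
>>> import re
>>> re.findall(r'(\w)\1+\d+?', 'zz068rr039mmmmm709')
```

['z', 'r', 'm']

A backreference is literal: `\1` must see the identical characters the first group matched.
Matches: at [0:3] match 'zz0', group 1 = 'z'; at [5:8] match 'rr0', group 1 = 'r'; at [10:16] match 'mmmmm7', group 1 = 'm'.
One capturing group, so `findall` returns just the captured substring from each match — 3 in all.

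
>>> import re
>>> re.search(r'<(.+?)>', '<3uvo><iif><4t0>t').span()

`re.search` scans for the first position where the pattern succeeds.
The match spans [0:6] → '<3uvo>'.
Captured: group 1 = '3uvo'.

(0, 6)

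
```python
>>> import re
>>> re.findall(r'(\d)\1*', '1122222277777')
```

['1', '2', '7']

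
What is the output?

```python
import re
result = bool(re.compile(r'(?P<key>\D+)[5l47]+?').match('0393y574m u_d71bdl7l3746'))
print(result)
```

`match` is anchored at position 0; if the pattern doesn't fit there, it returns None.
Here the string doesn't start with a match, so the call returns None, and `bool(None)` is False.

False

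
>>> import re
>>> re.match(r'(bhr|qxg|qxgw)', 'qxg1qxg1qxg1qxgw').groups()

('qxg',)

With `match`, the pattern is implicitly anchored at the beginning.
The match spans [0:3] → 'qxg'.
Captured: group 1 = 'qxg'.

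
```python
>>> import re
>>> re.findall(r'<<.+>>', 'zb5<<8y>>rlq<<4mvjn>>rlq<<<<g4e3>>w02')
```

Scanning left to right: at [3:34] → '<<8y>>rlq<<4mvjn>>rlq<<<<g4e3>>'.
With no groups in the pattern, `findall` gives back each whole match — 1 here.

['<<8y>>rlq<<4mvjn>>rlq<<<<g4e3>>']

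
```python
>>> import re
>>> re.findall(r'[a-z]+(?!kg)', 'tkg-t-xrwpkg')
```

['tkg', 't', 'xrwpkg']

A negative assertion filters positions out without eating any characters.
With no groups in the pattern, `findall` gives back each whole match — 3 here.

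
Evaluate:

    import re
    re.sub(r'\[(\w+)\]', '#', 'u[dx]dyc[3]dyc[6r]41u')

'u#dyc#dyc#41u'

Each match is replaced by '#'.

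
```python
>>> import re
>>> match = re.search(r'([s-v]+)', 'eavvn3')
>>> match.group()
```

This matches one or more of a character in [s-v] (captured).
Unlike `match`, `search` isn't anchored — it looks for the pattern anywhere in the string.
The match spans [2:4] → 'vv'.
Captured: group 1 = 'vv'.

'vv'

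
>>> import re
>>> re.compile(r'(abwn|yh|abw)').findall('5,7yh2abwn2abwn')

The regex engine tests alternatives in the order written; an earlier branch that matches wins even if a later one would match more.
Because there's exactly one group, `findall` drops the full match and keeps group 1 from each hit.

['yh', 'abwn', 'abwn']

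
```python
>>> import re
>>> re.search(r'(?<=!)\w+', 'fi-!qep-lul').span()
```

The lookaround is zero-width — it requires the adjacent text to match without consuming it, so the asserted text isn't part of the match.
Unlike `match`, `search` isn't anchored — it looks for the pattern anywhere in the string.
The match spans [4:7] → 'qep'.

(4, 7)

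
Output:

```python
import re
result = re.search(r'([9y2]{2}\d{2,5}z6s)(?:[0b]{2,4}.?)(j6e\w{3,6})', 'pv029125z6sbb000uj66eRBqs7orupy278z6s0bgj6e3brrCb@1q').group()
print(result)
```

y278z6s0bgj6e3brrCb

The match spans [30:49] → 'y278z6s0bgj6e3brrCb'.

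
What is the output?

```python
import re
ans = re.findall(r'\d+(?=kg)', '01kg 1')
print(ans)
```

['01']

The positive lookaround only admits positions where the adjacent text matches; those characters stay outside the span.
Walking the string: at [0:2] → '01'.
`findall` yields the raw match text (1 of them) because the pattern has no groups.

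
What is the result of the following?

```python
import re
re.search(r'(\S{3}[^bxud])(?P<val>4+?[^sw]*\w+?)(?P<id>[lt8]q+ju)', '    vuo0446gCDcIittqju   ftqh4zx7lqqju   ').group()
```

'vuo0446gCDcIittqju   ftqh4zx7lqqju'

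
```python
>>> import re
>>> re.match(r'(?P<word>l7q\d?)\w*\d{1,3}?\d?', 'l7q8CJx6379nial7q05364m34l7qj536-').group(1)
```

'l7q8'

The match spans [0:32] → 'l7q8CJx6379nial7q05364m34l7qj536'.
Captured: group 1 = 'l7q8'.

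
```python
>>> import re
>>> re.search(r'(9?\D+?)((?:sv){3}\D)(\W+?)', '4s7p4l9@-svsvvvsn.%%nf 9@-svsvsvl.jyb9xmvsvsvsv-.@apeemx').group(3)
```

'.'

The pattern matches optionally the literal '9', then one or more of a non-digit (lazy) (captured); then the literal 'sv' repeated 3 times, then a non-digit (captured); then one or more of a non-word character (lazy) (captured).
Unlike `match`, `search` isn't anchored — it looks for the pattern anywhere in the string.
The match spans [23:34] → '9@-svsvsvl.'.
Captured: group 1 = '9@-', group 2 = 'svsvsvl', group 3 = '.'.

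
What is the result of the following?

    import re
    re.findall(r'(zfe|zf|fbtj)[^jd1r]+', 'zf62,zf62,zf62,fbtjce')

`findall` collects group 1 from the one match (1 total).

['zf']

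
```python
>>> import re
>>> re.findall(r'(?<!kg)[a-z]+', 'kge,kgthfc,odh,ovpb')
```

['kge', 'kgthfc', 'odh', 'ovpb']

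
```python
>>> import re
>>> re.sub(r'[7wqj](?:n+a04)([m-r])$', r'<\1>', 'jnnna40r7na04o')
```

The pattern matches one of [7wqj]; then one or more of the literal 'n', then the literal 'a04' (non-capturing group); then a character in [m-r] (captured); then anchored at the end.
Matches: at [8:14] → '7na04o'.
Each match is replaced using the text its own group 1 captured.

'jnnna40r<o>'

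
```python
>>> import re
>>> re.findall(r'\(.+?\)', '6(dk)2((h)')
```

['(dk)', '((h)']

Since nothing is captured, `findall` lists the 2 matched substrings directly.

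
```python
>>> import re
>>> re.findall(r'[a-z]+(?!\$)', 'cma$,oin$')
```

['cm', 'oi']

The negative lookaround is zero-width — it rules out positions where the adjacent text would match, without consuming anything.
Walking the string: at [0:2] → 'cm'; at [5:7] → 'oi'.
With no groups in the pattern, `findall` gives back each whole match — 2 here.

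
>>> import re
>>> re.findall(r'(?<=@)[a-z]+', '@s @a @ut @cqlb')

Because the assertion is zero-width, the text it checks is not consumed and won't appear in the result.
Scanning left to right: at [1:2] → 's'; at [4:5] → 'a'; at [7:9] → 'ut'; at [11:15] → 'cqlb'.
Since nothing is captured, `findall` lists the 4 matched substrings directly.

['s', 'a', 'ut', 'cqlb']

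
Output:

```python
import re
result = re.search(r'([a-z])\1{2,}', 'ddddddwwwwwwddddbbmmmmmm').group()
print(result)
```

The backreference `\1` re-matches whatever the first group consumed, character for character.
Unlike `match`, `search` isn't anchored — it looks for the pattern anywhere in the string.
The match spans [0:6] → 'dddddd'.
Captured: group 1 = 'd'.

dddddd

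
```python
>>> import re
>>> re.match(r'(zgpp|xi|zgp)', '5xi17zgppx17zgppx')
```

None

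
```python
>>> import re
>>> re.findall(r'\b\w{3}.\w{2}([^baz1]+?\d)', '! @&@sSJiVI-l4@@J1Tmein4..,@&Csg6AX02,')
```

['-l4', 'n4', '02']

A `+?`/`*?`/`{m,n}?` starts at its minimum and grows only as far as needed for what follows to match.
With a single group, `findall` returns only what that group captured — 3 items.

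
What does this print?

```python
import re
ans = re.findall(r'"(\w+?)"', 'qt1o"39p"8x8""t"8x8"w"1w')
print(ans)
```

['39p', 't', 'w']

One capturing group, so `findall` returns just the captured substring from each match — 3 in all.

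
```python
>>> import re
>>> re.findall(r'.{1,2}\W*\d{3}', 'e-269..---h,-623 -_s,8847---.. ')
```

Pattern: 1 to 2 of any character, then zero or more of a non-word character; then exactly 3 of a digit.
Walking the string: at [0:5] → 'e-269'; at [9:16] → '-h,-623'; at [18:24] → '_s,884'.
Since nothing is captured, `findall` lists the 3 matched substrings directly.

['e-269', '-h,-623', '_s,884']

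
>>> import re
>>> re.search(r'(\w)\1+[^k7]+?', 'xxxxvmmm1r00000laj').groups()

After group 1 captures some text, `\1` only succeeds where that same text appears again.
`re.search` tries every starting position until one works.
The match spans [0:5] → 'xxxxv'.
Captured: group 1 = 'x'.

('x',)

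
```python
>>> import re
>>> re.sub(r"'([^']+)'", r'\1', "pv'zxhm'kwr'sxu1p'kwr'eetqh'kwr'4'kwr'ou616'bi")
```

Matches: at [2:8] → "'zxhm'"; at [11:18] → "'sxu1p'"; at [21:28] → "'eetqh'"; at [31:34] → "'4'"; at [37:44] → "'ou616'".
`\1` in the replacement pulls in group 1's text for each match.

'pvzxhmkwrsxu1pkwreetqhkwr4kwrou616bi'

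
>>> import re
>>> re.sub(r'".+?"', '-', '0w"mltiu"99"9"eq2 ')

'0w-99-eq2 '

Matches: at [2:9] → '"mltiu"'; at [11:14] → '"9"'.
`sub` substitutes '-' at each match site.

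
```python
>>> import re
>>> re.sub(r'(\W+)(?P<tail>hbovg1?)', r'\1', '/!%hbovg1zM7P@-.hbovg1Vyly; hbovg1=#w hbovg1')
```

'/!%zM7P@-.Vyly; =#w '

Pattern: one or more of a non-word character (captured); then the literal 'hb', then the literal 'ovg', then optionally a literal '1' (captured as 'tail').
Matches: at [0:9] → '/!%hbovg1'; at [13:22] → '@-.hbovg1'; at [26:34] → '; hbovg1'; at [37:44] → ' hbovg1'.
Each match is replaced using the text its own group 1 captured.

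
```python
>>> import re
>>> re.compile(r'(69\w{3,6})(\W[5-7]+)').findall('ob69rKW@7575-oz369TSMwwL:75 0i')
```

[('69rKW', '@7575'), ('69TSMwwL', ':75')]

With 2 capturing groups, `findall` returns a 2-tuple per match.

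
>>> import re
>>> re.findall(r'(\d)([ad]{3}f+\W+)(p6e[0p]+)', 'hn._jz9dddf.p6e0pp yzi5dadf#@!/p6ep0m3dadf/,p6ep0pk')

[('9', 'dddf.', 'p6e0pp'), ('5', 'dadf#@!/', 'p6ep0'), ('3', 'dadf/,', 'p6ep0p')]

Pattern: a digit (captured); then exactly 3 of one of [ad], then one or more of the literal 'f', then one or more of a non-word character (captured); then the literal 'p6e', then one or more of one of [0p] (captured).
3 groups means each result is a tuple of 3 captured strings — 3 here.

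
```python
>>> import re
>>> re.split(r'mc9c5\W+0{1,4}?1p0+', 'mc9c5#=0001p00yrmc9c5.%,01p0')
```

['', 'yr', '']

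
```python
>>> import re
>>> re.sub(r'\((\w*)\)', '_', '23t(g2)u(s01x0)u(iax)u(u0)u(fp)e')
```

`sub` substitutes '_' at each match site.

'23t_u_u_u_u_e'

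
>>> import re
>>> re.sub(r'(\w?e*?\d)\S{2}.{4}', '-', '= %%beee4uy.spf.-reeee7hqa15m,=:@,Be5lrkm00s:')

'= %%-.--,=:@,-s:'

Each match is replaced by '-'.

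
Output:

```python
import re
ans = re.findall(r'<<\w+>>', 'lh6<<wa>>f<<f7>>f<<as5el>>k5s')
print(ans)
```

Scanning left to right: at [3:9] → '<<wa>>'; at [10:16] → '<<f7>>'; at [17:26] → '<<as5el>>'.
No capturing groups, so `findall` returns the 3 full match strings.

['<<wa>>', '<<f7>>', '<<as5el>>']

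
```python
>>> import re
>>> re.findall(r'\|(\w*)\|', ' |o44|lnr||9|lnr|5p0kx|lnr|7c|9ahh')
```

One capturing group, so `findall` returns just the captured substring from each match — 4 in all.

['o44', '', 'lnr', 'lnr']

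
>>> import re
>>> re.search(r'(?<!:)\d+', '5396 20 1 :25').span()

(0, 4)

`(?!…)`/`(?<!…)` only lets a position through if the neighbouring text does NOT match; no characters are consumed.
The match spans [0:4] → '5396'.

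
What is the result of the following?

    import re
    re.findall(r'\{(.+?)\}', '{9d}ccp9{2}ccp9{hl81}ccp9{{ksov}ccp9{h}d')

Matches: at [0:4] match '{9d}', group 1 = '9d'; at [8:11] match '{2}', group 1 = '2'; at [15:21] match '{hl81}', group 1 = 'hl81'; at [25:32] match '{{ksov}', group 1 = '{ksov'; at [36:39] match '{h}', group 1 = 'h'.
With a single group, `findall` returns only what that group captured — 5 items.

['9d', '2', 'hl81', '{ksov', 'h']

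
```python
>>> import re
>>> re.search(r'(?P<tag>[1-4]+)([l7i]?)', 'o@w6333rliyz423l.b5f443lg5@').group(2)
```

''

The match spans [4:7] → '333'.
Captured: group 1 = '333', group 2 = ''.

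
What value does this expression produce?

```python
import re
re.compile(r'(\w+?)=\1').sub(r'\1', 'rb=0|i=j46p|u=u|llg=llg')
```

'rb=0|i=j46p|u|llg'

`\1` is not a pattern — it's the concrete string captured by group 1, re-applied verbatim.
The replacement refers to a captured group, so each match is rewritten using its own captured text.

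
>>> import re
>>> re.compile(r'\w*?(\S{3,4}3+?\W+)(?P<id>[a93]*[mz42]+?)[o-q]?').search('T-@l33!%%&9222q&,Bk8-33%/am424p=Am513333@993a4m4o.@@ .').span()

(0, 12)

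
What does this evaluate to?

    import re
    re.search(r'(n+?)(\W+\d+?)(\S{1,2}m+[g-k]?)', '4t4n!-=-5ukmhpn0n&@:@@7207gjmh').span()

(3, 13)

The match spans [3:13] → 'n!-=-5ukmh'.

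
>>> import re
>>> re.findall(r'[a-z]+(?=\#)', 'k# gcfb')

Lookahead/lookbehind check context without consuming it, so the matched span excludes the asserted characters.
No capturing groups, so `findall` returns the 1 full match string.

['k']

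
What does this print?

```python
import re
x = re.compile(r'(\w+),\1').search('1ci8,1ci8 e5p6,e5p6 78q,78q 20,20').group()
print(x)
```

1ci8,1ci8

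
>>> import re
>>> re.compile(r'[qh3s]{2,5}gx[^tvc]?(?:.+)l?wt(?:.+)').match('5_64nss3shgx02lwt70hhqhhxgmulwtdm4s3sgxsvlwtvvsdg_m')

None

With `match`, the pattern is implicitly anchored at the beginning.
Here position 0 doesn't satisfy it, so the call returns None.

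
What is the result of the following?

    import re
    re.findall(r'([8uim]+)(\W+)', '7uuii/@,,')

[('uuii', '/@,,')]

The pattern matches one or more of one of [8uim] (captured); then one or more of a non-word character (captured).
2 groups means the one result is a tuple of 2 captured strings — 1 here.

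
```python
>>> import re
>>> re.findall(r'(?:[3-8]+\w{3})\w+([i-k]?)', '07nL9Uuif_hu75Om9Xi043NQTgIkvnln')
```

['']

Pattern: one or more of a character in [3-8], then exactly 3 of a word character (non-capturing group); then one or more of a word character; then optionally a character in [i-k] (captured).
Walking the string: at [1:32] match '7nL9Uuif_hu75Om9Xi043NQTgIkvnln', group 1 = ''.
`findall` collects group 1 from the one match (1 total).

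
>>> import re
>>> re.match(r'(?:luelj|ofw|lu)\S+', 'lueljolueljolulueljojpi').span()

`re.match` only tries the pattern at the start of the string.
The match spans [0:23] → 'lueljolueljolulueljojpi'.

(0, 23)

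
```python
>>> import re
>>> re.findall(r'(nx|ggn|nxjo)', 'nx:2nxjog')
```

Branches in `(...|...)` are attempted left-to-right; the first branch that allows the whole pattern to succeed is taken.
With a single group, `findall` returns only what that group captured — 2 items.

['nx', 'nx']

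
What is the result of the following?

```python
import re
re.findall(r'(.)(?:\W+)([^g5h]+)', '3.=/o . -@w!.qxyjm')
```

[('3', 'o . -@w!.qxyjm')]

Multiple groups make `findall` return tuples — one 2-tuple for the one match.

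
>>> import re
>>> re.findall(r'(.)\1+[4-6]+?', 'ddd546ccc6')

A backreference is literal: `\1` must see the identical characters the first group matched.
With a single group, `findall` returns only what that group captured — 2 items.

['d', 'c']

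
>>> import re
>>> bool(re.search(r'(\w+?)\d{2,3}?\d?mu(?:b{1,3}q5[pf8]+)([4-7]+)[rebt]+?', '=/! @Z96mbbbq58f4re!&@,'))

The pattern matches one or more of a word character (lazy) (captured); then 2 to 3 of a digit (lazy), then optionally a digit, then the literal 'mu'; then 1 to 3 of the literal 'b', then the literal 'q5', then one or more of one of [pf8] (non-capturing group); then one or more of a character in [4-7] (captured); then one or more of one of [rebt] (lazy).
`search` walks the string left to right and returns the first match it finds.
Here no position works, so the call returns None, and `bool(None)` is False.

False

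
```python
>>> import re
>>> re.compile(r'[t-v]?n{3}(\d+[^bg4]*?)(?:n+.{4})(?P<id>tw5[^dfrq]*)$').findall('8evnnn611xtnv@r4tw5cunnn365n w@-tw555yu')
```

The pattern matches optionally a character in [t-v], then exactly 3 of the literal 'n'; then one or more of a digit, then zero or more of any character except [bg4] (lazy) (captured); then one or more of the literal 'n', then exactly 4 of any character (non-capturing group); then the literal 'tw5', then zero or more of any character except [dfrq] (captured as 'id'); then anchored at the end.
Walking the string: at [2:39] match 'vnnn611xtnv@r4tw5cunnn365n w@-tw555yu', groups = ('611xt', 'tw5cunnn365n w@-tw555yu').
`findall` packs the 2 group values into a tuple for every match.

[('611xt', 'tw5cunnn365n w@-tw555yu')]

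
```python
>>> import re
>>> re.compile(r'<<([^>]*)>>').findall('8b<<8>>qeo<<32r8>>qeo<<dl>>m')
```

['8', '32r8', 'dl']

Matches: at [2:7] match '<<8>>', group 1 = '8'; at [10:18] match '<<32r8>>', group 1 = '32r8'; at [21:27] match '<<dl>>', group 1 = 'dl'.
With a single group, `findall` returns only what that group captured — 3 items.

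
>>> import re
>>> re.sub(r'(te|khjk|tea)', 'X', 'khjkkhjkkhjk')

'XXX'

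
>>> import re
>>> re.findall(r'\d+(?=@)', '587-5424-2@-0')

The `(?=…)`/`(?<=…)` assertion just peeks at neighbouring text; it doesn't advance the match position.
Walking the string: at [9:10] → '2'.
Since nothing is captured, `findall` lists the 1 matched substring directly.

['2']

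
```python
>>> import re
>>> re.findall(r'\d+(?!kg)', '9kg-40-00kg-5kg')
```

The negative lookaround is zero-width — it rules out positions where the adjacent text would match, without consuming anything.
Scanning left to right: at [4:6] → '40'; at [7:8] → '0'.
No capturing groups, so `findall` returns the 2 full match strings.

['40', '0']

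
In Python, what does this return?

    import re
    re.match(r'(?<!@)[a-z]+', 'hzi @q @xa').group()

'hzi'

The negative lookahead/lookbehind blocks any match where the forbidden context is present.
With `match`, the pattern is implicitly anchored at the beginning.
The match spans [0:3] → 'hzi'.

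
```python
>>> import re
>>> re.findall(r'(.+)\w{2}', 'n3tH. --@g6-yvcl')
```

This matches one or more of any character (captured); then exactly 2 of a word character.
Walking the string: at [0:16] match 'n3tH. --@g6-yvcl', group 1 = 'n3tH. --@g6-yv'.
With a single group, `findall` returns only what that group captured — 1 item.

['n3tH. --@g6-yv']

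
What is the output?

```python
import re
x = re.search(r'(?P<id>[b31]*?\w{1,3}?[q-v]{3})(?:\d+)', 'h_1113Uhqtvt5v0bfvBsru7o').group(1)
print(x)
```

1113Uhqtvt

The pattern matches zero or more of one of [b31] (lazy), then 1 to 3 of a word character (lazy), then exactly 3 of a character in [q-v] (captured as 'id'); then one or more of a digit (non-capturing group).
`search` walks the string left to right and returns the first match it finds.
The match spans [2:13] → '1113Uhqtvt5'.
Captured: group 1 = '1113Uhqtvt'.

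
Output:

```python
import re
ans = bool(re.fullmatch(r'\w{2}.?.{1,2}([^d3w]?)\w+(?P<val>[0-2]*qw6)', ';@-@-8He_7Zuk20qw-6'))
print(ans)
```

False

For `fullmatch`, every character of the input must be accounted for by the pattern.
Here the pattern can't cover the whole string, so the call returns None, and `bool(None)` is False.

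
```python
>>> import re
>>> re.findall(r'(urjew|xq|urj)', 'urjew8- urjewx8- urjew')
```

The regex engine tests alternatives in the order written; an earlier branch that matches wins even if a later one would match more.
Scanning left to right: at [0:5] match 'urjew', group 1 = 'urjew'; at [8:13] match 'urjew', group 1 = 'urjew'; at [17:22] match 'urjew', group 1 = 'urjew'.
`findall` collects group 1 from each match (3 total).

['urjew', 'urjew', 'urjew']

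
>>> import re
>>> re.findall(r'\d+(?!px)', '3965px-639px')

`(?!…)`/`(?<!…)` only lets a position through if the neighbouring text does NOT match; no characters are consumed.
With no groups in the pattern, `findall` gives back each whole match — 2 here.

['396', '63']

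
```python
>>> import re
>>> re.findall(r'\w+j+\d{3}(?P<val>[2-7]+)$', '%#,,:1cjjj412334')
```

`findall` collects group 1 from the one match (1 total).

['334']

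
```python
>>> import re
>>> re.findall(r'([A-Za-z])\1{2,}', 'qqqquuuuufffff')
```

The backreference `\1` re-matches whatever the first group consumed, character for character.
`findall` collects group 1 from each match (3 total).

['q', 'u', 'f']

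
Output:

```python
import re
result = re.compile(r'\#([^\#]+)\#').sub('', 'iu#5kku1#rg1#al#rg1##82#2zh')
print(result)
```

Every occurrence is swapped for ''.

iurg1rg1#2zh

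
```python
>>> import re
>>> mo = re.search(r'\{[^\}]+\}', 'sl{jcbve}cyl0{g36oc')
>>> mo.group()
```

'{jcbve}'

The match spans [2:9] → '{jcbve}'.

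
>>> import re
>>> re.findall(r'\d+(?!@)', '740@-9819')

['74', '9819']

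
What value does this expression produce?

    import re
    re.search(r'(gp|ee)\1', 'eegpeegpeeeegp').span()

The backreference `\1` re-matches whatever the first group consumed, character for character.
The match spans [8:12] → 'eeee'.

(8, 12)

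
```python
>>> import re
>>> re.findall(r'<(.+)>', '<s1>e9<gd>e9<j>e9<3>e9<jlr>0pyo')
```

['s1>e9<gd>e9<j>e9<3>e9<jlr']

Walking the string: at [0:27] match '<s1>e9<gd>e9<j>e9<3>e9<jlr>', group 1 = 's1>e9<gd>e9<j>e9<3>e9<jlr'.
One capturing group, so `findall` returns just the captured substring from the one match — 1 in all.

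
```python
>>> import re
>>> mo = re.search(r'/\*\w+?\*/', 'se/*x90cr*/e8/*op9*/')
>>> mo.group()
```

'/*x90cr*/'

The match spans [2:11] → '/*x90cr*/'.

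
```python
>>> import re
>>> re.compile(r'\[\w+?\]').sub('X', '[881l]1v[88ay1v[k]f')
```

Matches: at [0:6] → '[881l]'; at [15:18] → '[k]'.
`sub` substitutes 'X' at each match site.

'X1v[88ay1vXf'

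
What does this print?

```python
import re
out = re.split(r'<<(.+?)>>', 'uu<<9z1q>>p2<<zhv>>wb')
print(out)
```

['uu', '9z1q', 'p2', 'zhv', 'wb']

Matches to split on: at [2:10] → '<<9z1q>>'; at [12:19] → '<<zhv>>'.
The group in the pattern means `split` returns the separators' captures alongside the pieces.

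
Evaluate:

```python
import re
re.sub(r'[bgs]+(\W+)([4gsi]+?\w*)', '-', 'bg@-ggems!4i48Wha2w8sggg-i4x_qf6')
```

Pattern: one or more of one of [bgs]; then one or more of a non-word character (captured); then one or more of one of [4gsi] (lazy), then zero or more of a word character (captured).
Matches: at [0:9] → 'bg@-ggems'; at [20:32] → 'sggg-i4x_qf6'.
Every occurrence is swapped for '-'.

'-!4i48Wha2w8-'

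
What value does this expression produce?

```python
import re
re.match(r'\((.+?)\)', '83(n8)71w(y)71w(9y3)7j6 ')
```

With `match`, the pattern is implicitly anchored at the beginning.
Here the pattern fails at index 0, so the call returns None.

None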